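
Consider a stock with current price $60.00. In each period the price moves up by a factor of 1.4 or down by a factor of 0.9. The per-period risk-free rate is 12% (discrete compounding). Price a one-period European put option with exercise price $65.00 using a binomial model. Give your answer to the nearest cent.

$5.50

Risk-neutral probability p = (1 + 0.12 − 0.9)/(1.4 − 0.9) = 0.2200/0.5000 = 0.4400
Terminal stock prices: S_u = 84, S_d = 54
Terminal payoffs (K − S): max(-19, 0) = 0, max(11, 0) = 11
Node 0 (S = 60): V_0 = 1/1.12·[0.4400·0.0000 + 0.5600·11.0000] = 5.5000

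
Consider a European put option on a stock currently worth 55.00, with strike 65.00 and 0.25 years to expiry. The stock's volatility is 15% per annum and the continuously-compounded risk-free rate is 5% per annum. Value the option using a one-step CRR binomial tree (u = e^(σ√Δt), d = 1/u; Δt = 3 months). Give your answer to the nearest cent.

CRR parameters: u = e^(σ√Δt) = e^(0.15·√0.25) = 1.0779, d = 1/u = 0.9277
Per-period rate: rΔt = 0.05·0.25 = 0.0125, so R = e^0.0125 = 1.0126
Risk-neutral probability p = (e^0.0125 − 0.9277)/(1.0779 − 0.9277) = 0.0848/0.1501 = 0.5650
Terminal stock prices: S_u = 59.28, S_d = 51.03
Terminal payoffs (K − S): max(5.716, 0) = 5.716, max(13.97, 0) = 13.97
Node 0 (S = 55): V_0 = e^(−0.0125)·[0.5650·5.7164 + 0.4350·13.9741] = 9.1926

9.19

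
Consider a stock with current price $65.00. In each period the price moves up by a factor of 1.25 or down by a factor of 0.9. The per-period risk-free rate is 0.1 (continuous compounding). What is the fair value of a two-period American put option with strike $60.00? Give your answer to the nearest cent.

$1.03

Risk-neutral probability p = (e^0.1 − 0.9)/(1.25 − 0.9) = 0.2052/0.3500 = 0.5862
Terminal stock prices: S_uu = 101.6, S_ud = 73.12, S_dd = 52.65
Terminal payoffs (K − S): max(-41.56, 0) = 0, max(-13.12, 0) = 0, max(7.35, 0) = 7.35
Node u (S = 81.25): continuation = e^(−0.1)·[0.5862·0.0000 + 0.4138·0.0000] = 0.0000; exercise value = 0.0000 ≤ continuation, so V_u = 0.0000
Node d (S = 58.5): continuation = e^(−0.1)·[0.5862·0.0000 + 0.4138·7.3500] = 2.7520; exercise value = 1.5000 ≤ continuation, so V_d = 2.7520
Node 0 (S = 65): continuation = e^(−0.1)·[0.5862·0.0000 + 0.4138·2.7520] = 1.0304; exercise value = 0.0000 ≤ continuation, so V_0 = 1.0304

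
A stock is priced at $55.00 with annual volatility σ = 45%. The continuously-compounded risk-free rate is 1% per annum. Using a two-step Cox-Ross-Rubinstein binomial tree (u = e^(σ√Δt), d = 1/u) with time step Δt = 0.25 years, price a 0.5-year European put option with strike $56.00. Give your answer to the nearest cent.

CRR parameters: u = e^(σ√Δt) = e^(0.45·√0.25) = 1.2523, d = 1/u = 0.7985
Per-period rate: rΔt = 0.01·0.25 = 0.0025, so R = e^0.0025 = 1.0025
Risk-neutral probability p = (e^0.0025 − 0.7985)/(1.2523 − 0.7985) = 0.2040/0.4538 = 0.4495
Terminal stock prices: S_uu = 86.26, S_ud = 55, S_dd = 35.07
Terminal payoffs (K − S): max(-30.26, 0) = 0, max(1, 0) = 1, max(20.93, 0) = 20.93
Node u (S = 68.88): V_u = e^(−0.0025)·[0.4495·0.0000 + 0.5505·1.0000] = 0.5491
Node d (S = 43.92): V_d = e^(−0.0025)·[0.4495·1.0000 + 0.5505·20.9305] = 11.9418
Node 0 (S = 55): V_0 = e^(−0.0025)·[0.4495·0.5491 + 0.5505·11.9418] = 6.8037

$6.80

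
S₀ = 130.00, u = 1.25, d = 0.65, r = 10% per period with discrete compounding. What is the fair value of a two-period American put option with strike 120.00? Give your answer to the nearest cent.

Risk-neutral probability p = (1 + 0.1 − 0.65)/(1.25 − 0.65) = 0.4500/0.6000 = 0.7500
Terminal stock prices: S_uu = 203.1, S_ud = 105.6, S_dd = 54.93
Terminal payoffs (K − S): max(-83.12, 0) = 0, max(14.38, 0) = 14.38, max(65.07, 0) = 65.07
Node u (S = 162.5): continuation = 1/1.1·[0.7500·0.0000 + 0.2500·14.3750] = 3.2670; exercise value = 0.0000 ≤ continuation, so V_u = 3.2670
Node d (S = 84.5): continuation = 1/1.1·[0.7500·14.3750 + 0.2500·65.0750] = 24.5909; exercise value = 35.5000 > continuation, so V_d = 35.5000 (exercise)
Node 0 (S = 130): continuation = 1/1.1·[0.7500·3.2670 + 0.2500·35.5000] = 10.2957; exercise value = 0.0000 ≤ continuation, so V_0 = 10.2957

10.30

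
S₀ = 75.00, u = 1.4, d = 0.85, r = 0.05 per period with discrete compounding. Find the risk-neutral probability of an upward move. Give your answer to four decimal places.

Risk-neutral probability p = (1 + 0.05 − 0.85)/(1.4 − 0.85) = 0.2000/0.5500 = 0.3636

p = 0.3636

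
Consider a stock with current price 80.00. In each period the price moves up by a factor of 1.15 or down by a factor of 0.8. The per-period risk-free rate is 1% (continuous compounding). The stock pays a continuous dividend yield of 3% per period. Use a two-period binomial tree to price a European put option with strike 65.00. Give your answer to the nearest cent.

Per-period risk-free factor R = e^0.01 = 1.0101; dividend-adjusted growth = e^(0.01−0.03) = 0.9802.
Risk-neutral probability p = (0.9802 − 0.8)/(1.15 − 0.8) = 0.1802/0.3500 = 0.5149
Terminal stock prices: S_uu = 105.8, S_ud = 73.6, S_dd = 51.2
Terminal payoffs (K − S): max(-40.8, 0) = 0, max(-8.6, 0) = 0, max(13.8, 0) = 13.8
Node u (S = 92): V_u = e^(−0.01)·[0.5149·0.0000 + 0.4851·0.0000] = 0.0000
Node d (S = 64): V_d = e^(−0.01)·[0.5149·0.0000 + 0.4851·13.8000] = 6.6284
Node 0 (S = 80): V_0 = e^(−0.01)·[0.5149·0.0000 + 0.4851·6.6284] = 3.1838

3.18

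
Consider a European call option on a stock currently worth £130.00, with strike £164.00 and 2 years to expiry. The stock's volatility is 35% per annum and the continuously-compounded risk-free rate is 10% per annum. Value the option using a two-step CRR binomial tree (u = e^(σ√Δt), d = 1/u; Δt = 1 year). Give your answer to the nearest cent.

£25.16

CRR parameters: u = e^(σ√Δt) = e^(0.35·√1) = 1.4191, d = 1/u = 0.7047
Per-period rate: rΔt = 0.1·1 = 0.1, so R = e^0.1 = 1.1052
Risk-neutral probability p = (e^0.1 − 0.7047)/(1.4191 − 0.7047) = 0.4005/0.7144 = 0.5606
Terminal stock prices: S_uu = 261.8, S_ud = 130, S_dd = 64.56
Terminal payoffs (S − K): max(97.79, 0) = 97.79, max(-34, 0) = 0, max(-99.44, 0) = 0
Node u (S = 184.5): V_u = e^(−0.1)·[0.5606·97.7879 + 0.4394·0.0000] = 49.6033
Node d (S = 91.61): V_d = e^(−0.1)·[0.5606·0.0000 + 0.4394·0.0000] = 0.0000
Node 0 (S = 130): V_0 = e^(−0.1)·[0.5606·49.6033 + 0.4394·0.0000] = 25.1615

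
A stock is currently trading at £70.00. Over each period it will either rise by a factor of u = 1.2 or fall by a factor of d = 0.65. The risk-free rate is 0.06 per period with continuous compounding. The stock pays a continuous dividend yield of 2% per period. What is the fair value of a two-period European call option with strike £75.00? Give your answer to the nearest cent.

£11.55

Per-period risk-free factor R = e^0.06 = 1.0618; dividend-adjusted growth = e^(0.06−0.02) = 1.0408.
Risk-neutral probability p = (1.0408 − 0.65)/(1.2 − 0.65) = 0.3908/0.5500 = 0.7106
Terminal stock prices: S_uu = 100.8, S_ud = 54.6, S_dd = 29.58
Terminal payoffs (S − K): max(25.8, 0) = 25.8, max(-20.4, 0) = 0, max(-45.42, 0) = 0
Node u (S = 84): V_u = e^(−0.06)·[0.7106·25.8000 + 0.2894·0.0000] = 17.2650
Node d (S = 45.5): V_d = e^(−0.06)·[0.7106·0.0000 + 0.2894·0.0000] = 0.0000
Node 0 (S = 70): V_0 = e^(−0.06)·[0.7106·17.2650 + 0.2894·0.0000] = 11.5535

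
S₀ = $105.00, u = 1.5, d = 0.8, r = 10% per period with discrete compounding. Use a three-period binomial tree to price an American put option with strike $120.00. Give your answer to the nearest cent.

$20.72

Risk-neutral probability p = (1 + 0.1 − 0.8)/(1.5 − 0.8) = 0.3000/0.7000 = 0.4286
Terminal stock prices: S_uuu = 354.4, S_uud = 189, S_udd = 100.8, S_ddd = 53.76
Terminal payoffs (K − S): max(-234.4, 0) = 0, max(-69, 0) = 0, max(19.2, 0) = 19.2, max(66.24, 0) = 66.24
Node uu (S = 236.2): continuation = 1/1.1·[0.4286·0.0000 + 0.5714·0.0000] = 0.0000; exercise value = 0.0000 ≤ continuation, so V_uu = 0.0000
Node ud (S = 126): continuation = 1/1.1·[0.4286·0.0000 + 0.5714·19.2000] = 9.9740; exercise value = 0.0000 ≤ continuation, so V_ud = 9.9740
Node dd (S = 67.2): continuation = 1/1.1·[0.4286·19.2000 + 0.5714·66.2400] = 41.8909; exercise value = 52.8000 > continuation, so V_dd = 52.8000 (exercise)
Node u (S = 157.5): continuation = 1/1.1·[0.4286·0.0000 + 0.5714·9.9740] = 5.1813; exercise value = 0.0000 ≤ continuation, so V_u = 5.1813
Node d (S = 84): continuation = 1/1.1·[0.4286·9.9740 + 0.5714·52.8000] = 31.3146; exercise value = 36.0000 > continuation, so V_d = 36.0000 (exercise)
Node 0 (S = 105): continuation = 1/1.1·[0.4286·5.1813 + 0.5714·36.0000] = 20.7200; exercise value = 15.0000 ≤ continuation, so V_0 = 20.7200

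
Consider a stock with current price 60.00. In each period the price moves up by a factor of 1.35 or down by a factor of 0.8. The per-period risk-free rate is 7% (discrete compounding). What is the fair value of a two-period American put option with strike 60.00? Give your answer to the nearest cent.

5.71

Risk-neutral probability p = (1 + 0.07 − 0.8)/(1.35 − 0.8) = 0.2700/0.5500 = 0.4909
Terminal stock prices: S_uu = 109.4, S_ud = 64.8, S_dd = 38.4
Terminal payoffs (K − S): max(-49.35, 0) = 0, max(-4.8, 0) = 0, max(21.6, 0) = 21.6
Node u (S = 81): continuation = 1/1.07·[0.4909·0.0000 + 0.5091·0.0000] = 0.0000; exercise value = 0.0000 ≤ continuation, so V_u = 0.0000
Node d (S = 48): continuation = 1/1.07·[0.4909·0.0000 + 0.5091·21.6000] = 10.2770; exercise value = 12.0000 > continuation, so V_d = 12.0000 (exercise)
Node 0 (S = 60): continuation = 1/1.07·[0.4909·0.0000 + 0.5091·12.0000] = 5.7094; exercise value = 0.0000 ≤ continuation, so V_0 = 5.7094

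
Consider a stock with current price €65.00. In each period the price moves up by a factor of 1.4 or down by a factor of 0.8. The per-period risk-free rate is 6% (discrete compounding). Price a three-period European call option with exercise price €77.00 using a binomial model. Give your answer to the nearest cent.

Risk-neutral probability p = (1 + 0.06 − 0.8)/(1.4 − 0.8) = 0.2600/0.6000 = 0.4333
Terminal stock prices: S_uuu = 178.4, S_uud = 101.9, S_udd = 58.24, S_ddd = 33.28
Terminal payoffs (S − K): max(101.4, 0) = 101.4, max(24.92, 0) = 24.92, max(-18.76, 0) = 0, max(-43.72, 0) = 0
Node uu (S = 127.4): V_uu = 1/1.06·[0.4333·101.3600 + 0.5667·24.9200] = 54.7585
Node ud (S = 72.8): V_ud = 1/1.06·[0.4333·24.9200 + 0.5667·0.0000] = 10.1874
Node dd (S = 41.6): V_dd = 1/1.06·[0.4333·0.0000 + 0.5667·0.0000] = 0.0000
Node u (S = 91): V_u = 1/1.06·[0.4333·54.7585 + 0.5667·10.1874] = 27.8317
Node d (S = 52): V_d = 1/1.06·[0.4333·10.1874 + 0.5667·0.0000] = 4.1647
Node 0 (S = 65): V_0 = 1/1.06·[0.4333·27.8317 + 0.5667·4.1647] = 13.6041

€13.60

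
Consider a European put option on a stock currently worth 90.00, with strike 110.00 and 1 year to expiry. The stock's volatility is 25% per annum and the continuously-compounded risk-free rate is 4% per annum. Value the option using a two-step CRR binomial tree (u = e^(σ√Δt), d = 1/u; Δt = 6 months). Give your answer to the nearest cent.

20.28

CRR parameters: u = e^(σ√Δt) = e^(0.25·√0.5) = 1.1934, d = 1/u = 0.8380
Per-period rate: rΔt = 0.04·0.5 = 0.02, so R = e^0.02 = 1.0202
Risk-neutral probability p = (e^0.02 − 0.8380)/(1.1934 − 0.8380) = 0.1822/0.3554 = 0.5128
Terminal stock prices: S_uu = 128.2, S_ud = 90, S_dd = 63.2
Terminal payoffs (K − S): max(-18.17, 0) = 0, max(20, 0) = 20, max(46.8, 0) = 46.8
Node u (S = 107.4): V_u = e^(−0.02)·[0.5128·0.0000 + 0.4872·20.0000] = 9.5518
Node d (S = 75.42): V_d = e^(−0.02)·[0.5128·20.0000 + 0.4872·46.8030] = 32.4048
Node 0 (S = 90): V_0 = e^(−0.02)·[0.5128·9.5518 + 0.4872·32.4048] = 20.2770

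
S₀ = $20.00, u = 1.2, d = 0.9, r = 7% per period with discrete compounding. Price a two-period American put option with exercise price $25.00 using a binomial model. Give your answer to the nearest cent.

Risk-neutral probability p = (1 + 0.07 − 0.9)/(1.2 − 0.9) = 0.1700/0.3000 = 0.5667
Terminal stock prices: S_uu = 28.8, S_ud = 21.6, S_dd = 16.2
Terminal payoffs (K − S): max(-3.8, 0) = 0, max(3.4, 0) = 3.4, max(8.8, 0) = 8.8
Node u (S = 24): continuation = 1/1.07·[0.5667·0.0000 + 0.4333·3.4000] = 1.3769; exercise value = 1.0000 ≤ continuation, so V_u = 1.3769
Node d (S = 18): continuation = 1/1.07·[0.5667·3.4000 + 0.4333·8.8000] = 5.3645; exercise value = 7.0000 > continuation, so V_d = 7.0000 (exercise)
Node 0 (S = 20): continuation = 1/1.07·[0.5667·1.3769 + 0.4333·7.0000] = 3.5641; exercise value = 5.0000 > continuation, so V_0 = 5.0000 (exercise)

$5.00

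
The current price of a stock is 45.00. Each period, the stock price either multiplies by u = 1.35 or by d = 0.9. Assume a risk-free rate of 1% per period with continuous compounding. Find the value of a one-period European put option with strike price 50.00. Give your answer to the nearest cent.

Risk-neutral probability p = (e^0.01 − 0.9)/(1.35 − 0.9) = 0.1101/0.4500 = 0.2446
Terminal stock prices: S_u = 60.75, S_d = 40.5
Terminal payoffs (K − S): max(-10.75, 0) = 0, max(9.5, 0) = 9.5
Node 0 (S = 45): V_0 = e^(−0.01)·[0.2446·0.0000 + 0.7554·9.5000] = 7.1053

7.11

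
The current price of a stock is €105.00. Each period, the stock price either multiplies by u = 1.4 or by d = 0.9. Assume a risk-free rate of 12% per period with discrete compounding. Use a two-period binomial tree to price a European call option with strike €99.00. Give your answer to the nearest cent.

Risk-neutral probability p = (1 + 0.12 − 0.9)/(1.4 − 0.9) = 0.2200/0.5000 = 0.4400
Terminal stock prices: S_uu = 205.8, S_ud = 132.3, S_dd = 85.05
Terminal payoffs (S − K): max(106.8, 0) = 106.8, max(33.3, 0) = 33.3, max(-13.95, 0) = 0
Node u (S = 147): V_u = 1/1.12·[0.4400·106.8000 + 0.5600·33.3000] = 58.6071
Node d (S = 94.5): V_d = 1/1.12·[0.4400·33.3000 + 0.5600·0.0000] = 13.0821
Node 0 (S = 105): V_0 = 1/1.12·[0.4400·58.6071 + 0.5600·13.0821] = 29.5653

€29.57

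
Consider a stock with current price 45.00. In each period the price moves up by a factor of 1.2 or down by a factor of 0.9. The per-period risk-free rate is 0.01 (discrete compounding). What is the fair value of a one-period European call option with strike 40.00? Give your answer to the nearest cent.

5.40

Risk-neutral probability p = (1 + 0.01 − 0.9)/(1.2 − 0.9) = 0.1100/0.3000 = 0.3667
Terminal stock prices: S_u = 54, S_d = 40.5
Terminal payoffs (S − K): max(14, 0) = 14, max(0.5, 0) = 0.5
Node 0 (S = 45): V_0 = 1/1.01·[0.3667·14.0000 + 0.6333·0.5000] = 5.3960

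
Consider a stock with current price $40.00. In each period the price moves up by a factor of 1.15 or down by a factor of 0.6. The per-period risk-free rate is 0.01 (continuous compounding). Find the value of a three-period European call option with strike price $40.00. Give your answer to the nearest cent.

$8.38

Risk-neutral probability p = (e^0.01 − 0.6)/(1.15 − 0.6) = 0.4101/0.5500 = 0.7455
Terminal stock prices: S_uuu = 60.83, S_uud = 31.74, S_udd = 16.56, S_ddd = 8.64
Terminal payoffs (S − K): max(20.83, 0) = 20.83, max(-8.26, 0) = 0, max(-23.44, 0) = 0, max(-31.36, 0) = 0
Node uu (S = 52.9): V_uu = e^(−0.01)·[0.7455·20.8350 + 0.2545·0.0000] = 15.3789
Node ud (S = 27.6): V_ud = e^(−0.01)·[0.7455·0.0000 + 0.2545·0.0000] = 0.0000
Node dd (S = 14.4): V_dd = e^(−0.01)·[0.7455·0.0000 + 0.2545·0.0000] = 0.0000
Node u (S = 46): V_u = e^(−0.01)·[0.7455·15.3789 + 0.2545·0.0000] = 11.3516
Node d (S = 24): V_d = e^(−0.01)·[0.7455·0.0000 + 0.2545·0.0000] = 0.0000
Node 0 (S = 40): V_0 = e^(−0.01)·[0.7455·11.3516 + 0.2545·0.0000] = 8.3789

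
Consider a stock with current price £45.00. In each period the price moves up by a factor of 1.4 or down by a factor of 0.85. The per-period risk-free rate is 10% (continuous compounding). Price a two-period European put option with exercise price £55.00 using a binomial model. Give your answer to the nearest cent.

Risk-neutral probability p = (e^0.1 − 0.85)/(1.4 − 0.85) = 0.2552/0.5500 = 0.4639
Terminal stock prices: S_uu = 88.2, S_ud = 53.55, S_dd = 32.51
Terminal payoffs (K − S): max(-33.2, 0) = 0, max(1.45, 0) = 1.45, max(22.49, 0) = 22.49
Node u (S = 63): V_u = e^(−0.1)·[0.4639·0.0000 + 0.5361·1.4500] = 0.7033
Node d (S = 38.25): V_d = e^(−0.1)·[0.4639·1.4500 + 0.5361·22.4875] = 11.5161
Node 0 (S = 45): V_0 = e^(−0.1)·[0.4639·0.7033 + 0.5361·11.5161] = 5.8810

£5.88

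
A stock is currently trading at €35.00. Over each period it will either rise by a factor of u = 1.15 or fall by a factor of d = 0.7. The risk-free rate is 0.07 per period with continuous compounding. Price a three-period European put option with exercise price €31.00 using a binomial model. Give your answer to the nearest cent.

Risk-neutral probability p = (e^0.07 − 0.7)/(1.15 − 0.7) = 0.3725/0.4500 = 0.8278
Terminal stock prices: S_uuu = 53.23, S_uud = 32.4, S_udd = 19.72, S_ddd = 12
Terminal payoffs (K − S): max(-22.23, 0) = 0, max(-1.401, 0) = 0, max(11.28, 0) = 11.28, max(19, 0) = 19
Node uu (S = 46.29): V_uu = e^(−0.07)·[0.8278·0.0000 + 0.1722·0.0000] = 0.0000
Node ud (S = 28.17): V_ud = e^(−0.07)·[0.8278·0.0000 + 0.1722·11.2775] = 1.8107
Node dd (S = 17.15): V_dd = e^(−0.07)·[0.8278·11.2775 + 0.1722·18.9950] = 11.7542
Node u (S = 40.25): V_u = e^(−0.07)·[0.8278·0.0000 + 0.1722·1.8107] = 0.2907
Node d (S = 24.5): V_d = e^(−0.07)·[0.8278·1.8107 + 0.1722·11.7542] = 3.2849
Node 0 (S = 35): V_0 = e^(−0.07)·[0.8278·0.2907 + 0.1722·3.2849] = 0.7518

€0.75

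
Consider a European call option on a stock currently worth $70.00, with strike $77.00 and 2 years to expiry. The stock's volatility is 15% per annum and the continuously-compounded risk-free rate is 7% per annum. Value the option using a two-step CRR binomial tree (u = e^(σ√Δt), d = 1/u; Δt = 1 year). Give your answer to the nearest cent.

$7.52

CRR parameters: u = e^(σ√Δt) = e^(0.15·√1) = 1.1618, d = 1/u = 0.8607
Per-period rate: rΔt = 0.07·1 = 0.07, so R = e^0.07 = 1.0725
Risk-neutral probability p = (e^0.07 − 0.8607)/(1.1618 − 0.8607) = 0.2118/0.3011 = 0.7034
Terminal stock prices: S_uu = 94.49, S_ud = 70, S_dd = 51.86
Terminal payoffs (S − K): max(17.49, 0) = 17.49, max(-7, 0) = 0, max(-25.14, 0) = 0
Node u (S = 81.33): V_u = e^(−0.07)·[0.7034·17.4901 + 0.2966·0.0000] = 11.4702
Node d (S = 60.25): V_d = e^(−0.07)·[0.7034·0.0000 + 0.2966·0.0000] = 0.0000
Node 0 (S = 70): V_0 = e^(−0.07)·[0.7034·11.4702 + 0.2966·0.0000] = 7.5222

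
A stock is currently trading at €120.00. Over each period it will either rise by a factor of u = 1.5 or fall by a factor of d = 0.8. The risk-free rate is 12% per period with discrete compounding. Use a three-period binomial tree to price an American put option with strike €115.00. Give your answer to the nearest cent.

Risk-neutral probability p = (1 + 0.12 − 0.8)/(1.5 − 0.8) = 0.3200/0.7000 = 0.4571
Terminal stock prices: S_uuu = 405, S_uud = 216, S_udd = 115.2, S_ddd = 61.44
Terminal payoffs (K − S): max(-290, 0) = 0, max(-101, 0) = 0, max(-0.2, 0) = 0, max(53.56, 0) = 53.56
Node uu (S = 270): continuation = 1/1.12·[0.4571·0.0000 + 0.5429·0.0000] = 0.0000; exercise value = 0.0000 ≤ continuation, so V_uu = 0.0000
Node ud (S = 144): continuation = 1/1.12·[0.4571·0.0000 + 0.5429·0.0000] = 0.0000; exercise value = 0.0000 ≤ continuation, so V_ud = 0.0000
Node dd (S = 76.8): continuation = 1/1.12·[0.4571·0.0000 + 0.5429·53.5600] = 25.9602; exercise value = 38.2000 > continuation, so V_dd = 38.2000 (exercise)
Node u (S = 180): continuation = 1/1.12·[0.4571·0.0000 + 0.5429·0.0000] = 0.0000; exercise value = 0.0000 ≤ continuation, so V_u = 0.0000
Node d (S = 96): continuation = 1/1.12·[0.4571·0.0000 + 0.5429·38.2000] = 18.5153; exercise value = 19.0000 > continuation, so V_d = 19.0000 (exercise)
Node 0 (S = 120): continuation = 1/1.12·[0.4571·0.0000 + 0.5429·19.0000] = 9.2092; exercise value = 0.0000 ≤ continuation, so V_0 = 9.2092

€9.21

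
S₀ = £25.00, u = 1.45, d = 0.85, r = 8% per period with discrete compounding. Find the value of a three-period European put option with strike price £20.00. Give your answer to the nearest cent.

Risk-neutral probability p = (1 + 0.08 − 0.85)/(1.45 − 0.85) = 0.2300/0.6000 = 0.3833
Terminal stock prices: S_uuu = 76.22, S_uud = 44.68, S_udd = 26.19, S_ddd = 15.35
Terminal payoffs (K − S): max(-56.22, 0) = 0, max(-24.68, 0) = 0, max(-6.191, 0) = 0, max(4.647, 0) = 4.647
Node uu (S = 52.56): V_uu = 1/1.08·[0.3833·0.0000 + 0.6167·0.0000] = 0.0000
Node ud (S = 30.81): V_ud = 1/1.08·[0.3833·0.0000 + 0.6167·0.0000] = 0.0000
Node dd (S = 18.06): V_dd = 1/1.08·[0.3833·0.0000 + 0.6167·4.6469] = 2.6533
Node u (S = 36.25): V_u = 1/1.08·[0.3833·0.0000 + 0.6167·0.0000] = 0.0000
Node d (S = 21.25): V_d = 1/1.08·[0.3833·0.0000 + 0.6167·2.6533] = 1.5150
Node 0 (S = 25): V_0 = 1/1.08·[0.3833·0.0000 + 0.6167·1.5150] = 0.8650

£0.87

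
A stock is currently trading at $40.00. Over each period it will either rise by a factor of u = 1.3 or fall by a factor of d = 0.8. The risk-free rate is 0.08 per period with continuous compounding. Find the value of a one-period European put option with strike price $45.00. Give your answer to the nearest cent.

Risk-neutral probability p = (e^0.08 − 0.8)/(1.3 − 0.8) = 0.2833/0.5000 = 0.5666
Terminal stock prices: S_u = 52, S_d = 32
Terminal payoffs (K − S): max(-7, 0) = 0, max(13, 0) = 13
Node 0 (S = 40): V_0 = e^(−0.08)·[0.5666·0.0000 + 0.4334·13.0000] = 5.2013

$5.20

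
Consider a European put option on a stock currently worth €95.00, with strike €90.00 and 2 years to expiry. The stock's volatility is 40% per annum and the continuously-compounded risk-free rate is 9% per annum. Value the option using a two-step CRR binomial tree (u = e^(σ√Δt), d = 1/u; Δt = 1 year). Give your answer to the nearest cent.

CRR parameters: u = e^(σ√Δt) = e^(0.4·√1) = 1.4918, d = 1/u = 0.6703
Per-period rate: rΔt = 0.09·1 = 0.09, so R = e^0.09 = 1.0942
Risk-neutral probability p = (e^0.09 − 0.6703)/(1.4918 − 0.6703) = 0.4239/0.8215 = 0.5159
Terminal stock prices: S_uu = 211.4, S_ud = 95, S_dd = 42.69
Terminal payoffs (K − S): max(-121.4, 0) = 0, max(-5, 0) = 0, max(47.31, 0) = 47.31
Node u (S = 141.7): V_u = e^(−0.09)·[0.5159·0.0000 + 0.4841·0.0000] = 0.0000
Node d (S = 63.68): V_d = e^(−0.09)·[0.5159·0.0000 + 0.4841·47.3137] = 20.9311
Node 0 (S = 95): V_0 = e^(−0.09)·[0.5159·0.0000 + 0.4841·20.9311] = 9.2597

€9.26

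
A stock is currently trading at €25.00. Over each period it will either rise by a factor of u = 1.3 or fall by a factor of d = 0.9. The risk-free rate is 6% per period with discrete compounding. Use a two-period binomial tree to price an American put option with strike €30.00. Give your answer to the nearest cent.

Risk-neutral probability p = (1 + 0.06 − 0.9)/(1.3 − 0.9) = 0.1600/0.4000 = 0.4000
Terminal stock prices: S_uu = 42.25, S_ud = 29.25, S_dd = 20.25
Terminal payoffs (K − S): max(-12.25, 0) = 0, max(0.75, 0) = 0.75, max(9.75, 0) = 9.75
Node u (S = 32.5): continuation = 1/1.06·[0.4000·0.0000 + 0.6000·0.7500] = 0.4245; exercise value = 0.0000 ≤ continuation, so V_u = 0.4245
Node d (S = 22.5): continuation = 1/1.06·[0.4000·0.7500 + 0.6000·9.7500] = 5.8019; exercise value = 7.5000 > continuation, so V_d = 7.5000 (exercise)
Node 0 (S = 25): continuation = 1/1.06·[0.4000·0.4245 + 0.6000·7.5000] = 4.4055; exercise value = 5.0000 > continuation, so V_0 = 5.0000 (exercise)

€5.00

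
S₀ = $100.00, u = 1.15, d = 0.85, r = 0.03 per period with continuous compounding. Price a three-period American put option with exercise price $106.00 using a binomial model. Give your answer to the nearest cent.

Risk-neutral probability p = (e^0.03 − 0.85)/(1.15 − 0.85) = 0.1805/0.3000 = 0.6015
Terminal stock prices: S_uuu = 152.1, S_uud = 112.4, S_udd = 83.09, S_ddd = 61.41
Terminal payoffs (K − S): max(-46.09, 0) = 0, max(-6.412, 0) = 0, max(22.91, 0) = 22.91, max(44.59, 0) = 44.59
Node uu (S = 132.2): continuation = e^(−0.03)·[0.6015·0.0000 + 0.3985·0.0000] = 0.0000; exercise value = 0.0000 ≤ continuation, so V_uu = 0.0000
Node ud (S = 97.75): continuation = e^(−0.03)·[0.6015·0.0000 + 0.3985·22.9125] = 8.8604; exercise value = 8.2500 ≤ continuation, so V_ud = 8.8604
Node dd (S = 72.25): continuation = e^(−0.03)·[0.6015·22.9125 + 0.3985·44.5875] = 30.6172; exercise value = 33.7500 > continuation, so V_dd = 33.7500 (exercise)
Node u (S = 115): continuation = e^(−0.03)·[0.6015·0.0000 + 0.3985·8.8604] = 3.4264; exercise value = 0.0000 ≤ continuation, so V_u = 3.4264
Node d (S = 85): continuation = e^(−0.03)·[0.6015·8.8604 + 0.3985·33.7500] = 18.2236; exercise value = 21.0000 > continuation, so V_d = 21.0000 (exercise)
Node 0 (S = 100): continuation = e^(−0.03)·[0.6015·3.4264 + 0.3985·21.0000] = 10.1210; exercise value = 6.0000 ≤ continuation, so V_0 = 10.1210

$10.12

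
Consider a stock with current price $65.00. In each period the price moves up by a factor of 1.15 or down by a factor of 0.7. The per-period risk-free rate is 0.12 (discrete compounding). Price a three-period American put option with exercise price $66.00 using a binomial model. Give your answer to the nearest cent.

Risk-neutral probability p = (1 + 0.12 − 0.7)/(1.15 − 0.7) = 0.4200/0.4500 = 0.9333
Terminal stock prices: S_uuu = 98.86, S_uud = 60.17, S_udd = 36.63, S_ddd = 22.29
Terminal payoffs (K − S): max(-32.86, 0) = 0, max(5.826, 0) = 5.826, max(29.37, 0) = 29.37, max(43.71, 0) = 43.71
Node uu (S = 85.96): continuation = 1/1.12·[0.9333·0.0000 + 0.0667·5.8263] = 0.3468; exercise value = 0.0000 ≤ continuation, so V_uu = 0.3468
Node ud (S = 52.32): continuation = 1/1.12·[0.9333·5.8263 + 0.0667·29.3725] = 6.6036; exercise value = 13.6750 > continuation, so V_ud = 13.6750 (exercise)
Node dd (S = 31.85): continuation = 1/1.12·[0.9333·29.3725 + 0.0667·43.7050] = 27.0786; exercise value = 34.1500 > continuation, so V_dd = 34.1500 (exercise)
Node u (S = 74.75): continuation = 1/1.12·[0.9333·0.3468 + 0.0667·13.6750] = 1.1030; exercise value = 0.0000 ≤ continuation, so V_u = 1.1030
Node d (S = 45.5): continuation = 1/1.12·[0.9333·13.6750 + 0.0667·34.1500] = 13.4286; exercise value = 20.5000 > continuation, so V_d = 20.5000 (exercise)
Node 0 (S = 65): continuation = 1/1.12·[0.9333·1.1030 + 0.0667·20.5000] = 2.1394; exercise value = 1.0000 ≤ continuation, so V_0 = 2.1394

$2.14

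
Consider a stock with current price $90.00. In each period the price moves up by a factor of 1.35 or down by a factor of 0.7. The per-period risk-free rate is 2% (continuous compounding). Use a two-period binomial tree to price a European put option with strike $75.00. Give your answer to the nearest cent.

$7.64

Risk-neutral probability p = (e^0.02 − 0.7)/(1.35 − 0.7) = 0.3202/0.6500 = 0.4926
Terminal stock prices: S_uu = 164, S_ud = 85.05, S_dd = 44.1
Terminal payoffs (K − S): max(-89.03, 0) = 0, max(-10.05, 0) = 0, max(30.9, 0) = 30.9
Node u (S = 121.5): V_u = e^(−0.02)·[0.4926·0.0000 + 0.5074·0.0000] = 0.0000
Node d (S = 63): V_d = e^(−0.02)·[0.4926·0.0000 + 0.5074·30.9000] = 15.3677
Node 0 (S = 90): V_0 = e^(−0.02)·[0.4926·0.0000 + 0.5074·15.3677] = 7.6429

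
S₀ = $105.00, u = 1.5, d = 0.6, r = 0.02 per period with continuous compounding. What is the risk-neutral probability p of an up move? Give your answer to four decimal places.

p = 0.4669

Risk-neutral probability p = (e^0.02 − 0.6)/(1.5 − 0.6) = 0.4202/0.9000 = 0.4669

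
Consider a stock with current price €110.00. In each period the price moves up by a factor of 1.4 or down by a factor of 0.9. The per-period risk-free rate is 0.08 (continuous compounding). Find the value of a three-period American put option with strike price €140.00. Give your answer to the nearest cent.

Risk-neutral probability p = (e^0.08 − 0.9)/(1.4 − 0.9) = 0.1833/0.5000 = 0.3666
Terminal stock prices: S_uuu = 301.8, S_uud = 194, S_udd = 124.7, S_ddd = 80.19
Terminal payoffs (K − S): max(-161.8, 0) = 0, max(-54.04, 0) = 0, max(15.26, 0) = 15.26, max(59.81, 0) = 59.81
Node uu (S = 215.6): continuation = e^(−0.08)·[0.3666·0.0000 + 0.6334·0.0000] = 0.0000; exercise value = 0.0000 ≤ continuation, so V_uu = 0.0000
Node ud (S = 138.6): continuation = e^(−0.08)·[0.3666·0.0000 + 0.6334·15.2600] = 8.9229; exercise value = 1.4000 ≤ continuation, so V_ud = 8.9229
Node dd (S = 89.1): continuation = e^(−0.08)·[0.3666·15.2600 + 0.6334·59.8100] = 40.1363; exercise value = 50.9000 > continuation, so V_dd = 50.9000 (exercise)
Node u (S = 154): continuation = e^(−0.08)·[0.3666·0.0000 + 0.6334·8.9229] = 5.2175; exercise value = 0.0000 ≤ continuation, so V_u = 5.2175
Node d (S = 99): continuation = e^(−0.08)·[0.3666·8.9229 + 0.6334·50.9000] = 32.7820; exercise value = 41.0000 > continuation, so V_d = 41.0000 (exercise)
Node 0 (S = 110): continuation = e^(−0.08)·[0.3666·5.2175 + 0.6334·41.0000] = 25.7393; exercise value = 30.0000 > continuation, so V_0 = 30.0000 (exercise)

€30.00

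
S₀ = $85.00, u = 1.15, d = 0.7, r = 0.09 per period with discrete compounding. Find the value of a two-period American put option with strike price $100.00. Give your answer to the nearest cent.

$15.00

Risk-neutral probability p = (1 + 0.09 − 0.7)/(1.15 − 0.7) = 0.3900/0.4500 = 0.8667
Terminal stock prices: S_uu = 112.4, S_ud = 68.42, S_dd = 41.65
Terminal payoffs (K − S): max(-12.41, 0) = 0, max(31.58, 0) = 31.58, max(58.35, 0) = 58.35
Node u (S = 97.75): continuation = 1/1.09·[0.8667·0.0000 + 0.1333·31.5750] = 3.8624; exercise value = 2.2500 ≤ continuation, so V_u = 3.8624
Node d (S = 59.5): continuation = 1/1.09·[0.8667·31.5750 + 0.1333·58.3500] = 32.2431; exercise value = 40.5000 > continuation, so V_d = 40.5000 (exercise)
Node 0 (S = 85): continuation = 1/1.09·[0.8667·3.8624 + 0.1333·40.5000] = 8.0251; exercise value = 15.0000 > continuation, so V_0 = 15.0000 (exercise)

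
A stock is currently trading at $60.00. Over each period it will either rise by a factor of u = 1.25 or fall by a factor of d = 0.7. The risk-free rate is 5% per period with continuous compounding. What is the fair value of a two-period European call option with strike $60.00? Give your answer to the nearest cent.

$12.46

Risk-neutral probability p = (e^0.05 − 0.7)/(1.25 − 0.7) = 0.3513/0.5500 = 0.6387
Terminal stock prices: S_uu = 93.75, S_ud = 52.5, S_dd = 29.4
Terminal payoffs (S − K): max(33.75, 0) = 33.75, max(-7.5, 0) = 0, max(-30.6, 0) = 0
Node u (S = 75): V_u = e^(−0.05)·[0.6387·33.7500 + 0.3613·0.0000] = 20.5040
Node d (S = 42): V_d = e^(−0.05)·[0.6387·0.0000 + 0.3613·0.0000] = 0.0000
Node 0 (S = 60): V_0 = e^(−0.05)·[0.6387·20.5040 + 0.3613·0.0000] = 12.4567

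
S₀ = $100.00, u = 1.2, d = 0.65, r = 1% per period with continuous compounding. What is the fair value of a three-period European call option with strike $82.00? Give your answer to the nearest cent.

$29.72

Risk-neutral probability p = (e^0.01 − 0.65)/(1.2 − 0.65) = 0.3601/0.5500 = 0.6546
Terminal stock prices: S_uuu = 172.8, S_uud = 93.6, S_udd = 50.7, S_ddd = 27.46
Terminal payoffs (S − K): max(90.8, 0) = 90.8, max(11.6, 0) = 11.6, max(-31.3, 0) = 0, max(-54.54, 0) = 0
Node uu (S = 144): V_uu = e^(−0.01)·[0.6546·90.8000 + 0.3454·11.6000] = 62.8159
Node ud (S = 78): V_ud = e^(−0.01)·[0.6546·11.6000 + 0.3454·0.0000] = 7.5182
Node dd (S = 42.25): V_dd = e^(−0.01)·[0.6546·0.0000 + 0.3454·0.0000] = 0.0000
Node u (S = 120): V_u = e^(−0.01)·[0.6546·62.8159 + 0.3454·7.5182] = 43.2831
Node d (S = 65): V_d = e^(−0.01)·[0.6546·7.5182 + 0.3454·0.0000] = 4.8727
Node 0 (S = 100): V_0 = e^(−0.01)·[0.6546·43.2831 + 0.3454·4.8727] = 29.7189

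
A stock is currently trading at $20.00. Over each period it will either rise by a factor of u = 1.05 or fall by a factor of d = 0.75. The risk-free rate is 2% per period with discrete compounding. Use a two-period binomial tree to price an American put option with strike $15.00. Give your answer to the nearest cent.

Risk-neutral probability p = (1 + 0.02 − 0.75)/(1.05 − 0.75) = 0.2700/0.3000 = 0.9000
Terminal stock prices: S_uu = 22.05, S_ud = 15.75, S_dd = 11.25
Terminal payoffs (K − S): max(-7.05, 0) = 0, max(-0.75, 0) = 0, max(3.75, 0) = 3.75
Node u (S = 21): continuation = 1/1.02·[0.9000·0.0000 + 0.1000·0.0000] = 0.0000; exercise value = 0.0000 ≤ continuation, so V_u = 0.0000
Node d (S = 15): continuation = 1/1.02·[0.9000·0.0000 + 0.1000·3.7500] = 0.3676; exercise value = 0.0000 ≤ continuation, so V_d = 0.3676
Node 0 (S = 20): continuation = 1/1.02·[0.9000·0.0000 + 0.1000·0.3676] = 0.0360; exercise value = 0.0000 ≤ continuation, so V_0 = 0.0360

$0.04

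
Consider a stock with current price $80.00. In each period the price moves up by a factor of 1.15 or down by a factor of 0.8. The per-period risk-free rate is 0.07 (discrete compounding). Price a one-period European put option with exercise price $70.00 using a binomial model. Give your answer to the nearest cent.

$1.28

Risk-neutral probability p = (1 + 0.07 − 0.8)/(1.15 − 0.8) = 0.2700/0.3500 = 0.7714
Terminal stock prices: S_u = 92, S_d = 64
Terminal payoffs (K − S): max(-22, 0) = 0, max(6, 0) = 6
Node 0 (S = 80): V_0 = 1/1.07·[0.7714·0.0000 + 0.2286·6.0000] = 1.2817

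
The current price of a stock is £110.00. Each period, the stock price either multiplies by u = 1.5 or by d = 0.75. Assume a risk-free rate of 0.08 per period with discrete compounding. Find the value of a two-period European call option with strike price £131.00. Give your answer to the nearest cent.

£19.34

Risk-neutral probability p = (1 + 0.08 − 0.75)/(1.5 − 0.75) = 0.3300/0.7500 = 0.4400
Terminal stock prices: S_uu = 247.5, S_ud = 123.8, S_dd = 61.88
Terminal payoffs (S − K): max(116.5, 0) = 116.5, max(-7.25, 0) = 0, max(-69.12, 0) = 0
Node u (S = 165): V_u = 1/1.08·[0.4400·116.5000 + 0.5600·0.0000] = 47.4630
Node d (S = 82.5): V_d = 1/1.08·[0.4400·0.0000 + 0.5600·0.0000] = 0.0000
Node 0 (S = 110): V_0 = 1/1.08·[0.4400·47.4630 + 0.5600·0.0000] = 19.3368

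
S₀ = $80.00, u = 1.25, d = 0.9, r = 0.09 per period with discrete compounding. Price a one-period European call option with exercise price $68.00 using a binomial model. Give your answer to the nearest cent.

Risk-neutral probability p = (1 + 0.09 − 0.9)/(1.25 − 0.9) = 0.1900/0.3500 = 0.5429
Terminal stock prices: S_u = 100, S_d = 72
Terminal payoffs (S − K): max(32, 0) = 32, max(4, 0) = 4
Node 0 (S = 80): V_0 = 1/1.09·[0.5429·32.0000 + 0.4571·4.0000] = 17.6147

$17.61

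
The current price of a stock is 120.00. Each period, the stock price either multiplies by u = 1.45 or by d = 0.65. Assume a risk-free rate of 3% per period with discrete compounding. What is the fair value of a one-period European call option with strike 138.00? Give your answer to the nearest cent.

16.60

Risk-neutral probability p = (1 + 0.03 − 0.65)/(1.45 − 0.65) = 0.3800/0.8000 = 0.4750
Terminal stock prices: S_u = 174, S_d = 78
Terminal payoffs (S − K): max(36, 0) = 36, max(-60, 0) = 0
Node 0 (S = 120): V_0 = 1/1.03·[0.4750·36.0000 + 0.5250·0.0000] = 16.6019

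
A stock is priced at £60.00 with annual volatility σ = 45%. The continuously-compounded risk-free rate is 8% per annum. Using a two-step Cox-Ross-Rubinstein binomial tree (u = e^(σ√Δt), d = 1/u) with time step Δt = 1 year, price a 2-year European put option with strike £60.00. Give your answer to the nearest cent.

£8.24

CRR parameters: u = e^(σ√Δt) = e^(0.45·√1) = 1.5683, d = 1/u = 0.6376
Per-period rate: rΔt = 0.08·1 = 0.08, so R = e^0.08 = 1.0833
Risk-neutral probability p = (e^0.08 − 0.6376)/(1.5683 − 0.6376) = 0.4457/0.9307 = 0.4789
Terminal stock prices: S_uu = 147.6, S_ud = 60, S_dd = 24.39
Terminal payoffs (K − S): max(-87.58, 0) = 0, max(0, 0) = 0, max(35.61, 0) = 35.61
Node u (S = 94.1): V_u = e^(−0.08)·[0.4789·0.0000 + 0.5211·0.0000] = 0.0000
Node d (S = 38.26): V_d = e^(−0.08)·[0.4789·0.0000 + 0.5211·35.6058] = 17.1293
Node 0 (S = 60): V_0 = e^(−0.08)·[0.4789·0.0000 + 0.5211·17.1293] = 8.2406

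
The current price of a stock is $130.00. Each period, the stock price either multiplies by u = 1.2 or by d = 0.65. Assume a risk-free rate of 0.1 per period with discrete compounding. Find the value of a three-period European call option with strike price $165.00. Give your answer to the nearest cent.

Risk-neutral probability p = (1 + 0.1 − 0.65)/(1.2 − 0.65) = 0.4500/0.5500 = 0.8182
Terminal stock prices: S_uuu = 224.6, S_uud = 121.7, S_udd = 65.91, S_ddd = 35.7
Terminal payoffs (S − K): max(59.64, 0) = 59.64, max(-43.32, 0) = 0, max(-99.09, 0) = 0, max(-129.3, 0) = 0
Node uu (S = 187.2): V_uu = 1/1.1·[0.8182·59.6400 + 0.1818·0.0000] = 44.3603
Node ud (S = 101.4): V_ud = 1/1.1·[0.8182·0.0000 + 0.1818·0.0000] = 0.0000
Node dd (S = 54.93): V_dd = 1/1.1·[0.8182·0.0000 + 0.1818·0.0000] = 0.0000
Node u (S = 156): V_u = 1/1.1·[0.8182·44.3603 + 0.1818·0.0000] = 32.9953
Node d (S = 84.5): V_d = 1/1.1·[0.8182·0.0000 + 0.1818·0.0000] = 0.0000
Node 0 (S = 130): V_0 = 1/1.1·[0.8182·32.9953 + 0.1818·0.0000] = 24.5419

$24.54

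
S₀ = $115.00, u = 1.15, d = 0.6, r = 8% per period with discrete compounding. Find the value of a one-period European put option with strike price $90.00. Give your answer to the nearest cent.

Risk-neutral probability p = (1 + 0.08 − 0.6)/(1.15 − 0.6) = 0.4800/0.5500 = 0.8727
Terminal stock prices: S_u = 132.2, S_d = 69
Terminal payoffs (K − S): max(-42.25, 0) = 0, max(21, 0) = 21
Node 0 (S = 115): V_0 = 1/1.08·[0.8727·0.0000 + 0.1273·21.0000] = 2.4747

$2.47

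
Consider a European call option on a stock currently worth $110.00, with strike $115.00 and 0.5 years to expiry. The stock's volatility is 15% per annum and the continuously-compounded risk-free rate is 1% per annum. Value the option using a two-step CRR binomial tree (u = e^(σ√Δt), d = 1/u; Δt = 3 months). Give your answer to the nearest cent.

$3.16

CRR parameters: u = e^(σ√Δt) = e^(0.15·√0.25) = 1.0779, d = 1/u = 0.9277
Per-period rate: rΔt = 0.01·0.25 = 0.0025, so R = e^0.0025 = 1.0025
Risk-neutral probability p = (e^0.0025 − 0.9277)/(1.0779 − 0.9277) = 0.0748/0.1501 = 0.4979
Terminal stock prices: S_uu = 127.8, S_ud = 110, S_dd = 94.68
Terminal payoffs (S − K): max(12.8, 0) = 12.8, max(-5, 0) = 0, max(-20.32, 0) = 0
Node u (S = 118.6): V_u = e^(−0.0025)·[0.4979·12.8018 + 0.5021·0.0000] = 6.3585
Node d (S = 102.1): V_d = e^(−0.0025)·[0.4979·0.0000 + 0.5021·0.0000] = 0.0000
Node 0 (S = 110): V_0 = e^(−0.0025)·[0.4979·6.3585 + 0.5021·0.0000] = 3.1582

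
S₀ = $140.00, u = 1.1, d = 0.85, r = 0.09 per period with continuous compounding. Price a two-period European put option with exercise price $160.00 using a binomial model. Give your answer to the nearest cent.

$1.13

Risk-neutral probability p = (e^0.09 − 0.85)/(1.1 − 0.85) = 0.2442/0.2500 = 0.9767
Terminal stock prices: S_uu = 169.4, S_ud = 130.9, S_dd = 101.1
Terminal payoffs (K − S): max(-9.4, 0) = 0, max(29.1, 0) = 29.1, max(58.85, 0) = 58.85
Node u (S = 154): V_u = e^(−0.09)·[0.9767·0.0000 + 0.0233·29.1000] = 0.6197
Node d (S = 119): V_d = e^(−0.09)·[0.9767·29.1000 + 0.0233·58.8500] = 27.2290
Node 0 (S = 140): V_0 = e^(−0.09)·[0.9767·0.6197 + 0.0233·27.2290] = 1.1331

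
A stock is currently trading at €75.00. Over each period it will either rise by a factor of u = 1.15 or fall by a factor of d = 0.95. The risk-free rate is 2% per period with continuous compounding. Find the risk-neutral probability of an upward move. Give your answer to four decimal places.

Risk-neutral probability p = (e^0.02 − 0.95)/(1.15 − 0.95) = 0.0702/0.2000 = 0.3510

p = 0.3510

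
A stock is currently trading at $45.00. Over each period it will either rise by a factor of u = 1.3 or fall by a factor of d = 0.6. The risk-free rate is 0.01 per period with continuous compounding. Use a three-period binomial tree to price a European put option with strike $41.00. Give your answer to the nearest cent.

$7.99

Risk-neutral probability p = (e^0.01 − 0.6)/(1.3 − 0.6) = 0.4101/0.7000 = 0.5858
Terminal stock prices: S_uuu = 98.87, S_uud = 45.63, S_udd = 21.06, S_ddd = 9.72
Terminal payoffs (K − S): max(-57.87, 0) = 0, max(-4.63, 0) = 0, max(19.94, 0) = 19.94, max(31.28, 0) = 31.28
Node uu (S = 76.05): V_uu = e^(−0.01)·[0.5858·0.0000 + 0.4142·0.0000] = 0.0000
Node ud (S = 35.1): V_ud = e^(−0.01)·[0.5858·0.0000 + 0.4142·19.9400] = 8.1772
Node dd (S = 16.2): V_dd = e^(−0.01)·[0.5858·19.9400 + 0.4142·31.2800] = 24.3920
Node u (S = 58.5): V_u = e^(−0.01)·[0.5858·0.0000 + 0.4142·8.1772] = 3.3534
Node d (S = 27): V_d = e^(−0.01)·[0.5858·8.1772 + 0.4142·24.3920] = 14.7454
Node 0 (S = 45): V_0 = e^(−0.01)·[0.5858·3.3534 + 0.4142·14.7454] = 7.9918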